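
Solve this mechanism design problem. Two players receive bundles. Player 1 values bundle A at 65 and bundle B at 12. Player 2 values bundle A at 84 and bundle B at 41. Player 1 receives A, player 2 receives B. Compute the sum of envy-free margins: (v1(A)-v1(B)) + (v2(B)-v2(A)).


Step 1: Player 1's margin = v1(A) - v1(B) = 65 - 12 = 53
Step 2: Player 2's margin = v2(B) - v2(A) = 41 - 84 = -43
Step 3: Total margin = 53 + -43 = 10

10


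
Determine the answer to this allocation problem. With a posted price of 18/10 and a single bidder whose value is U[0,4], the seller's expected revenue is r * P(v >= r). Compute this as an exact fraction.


Step 1: Posted price r = 9/5, value support [0,4]
Step 2: P(v >= r) = (4 - 9/5)/4 = 11/20
Step 3: Expected revenue = r * P(v >= r) = 9/5 * 11/20
Step 4: Revenue = 99/100

99/100


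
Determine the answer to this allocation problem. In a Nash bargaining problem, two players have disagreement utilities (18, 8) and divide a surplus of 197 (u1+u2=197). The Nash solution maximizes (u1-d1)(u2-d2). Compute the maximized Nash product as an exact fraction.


Step 1: The Nash solution splits surplus symmetrically above the disagreement point
Step 2: u1 = (total + d1 - d2)/2 = (197 + 18 - 8)/2 = 207/2
Step 3: u2 = (total - d1 + d2)/2 = (197 - 18 + 8)/2 = 187/2
Step 4: Nash product = (207/2 - 18) * (187/2 - 8)
Step 5: = 171/2 * 171/2 = 29241/4

29241/4


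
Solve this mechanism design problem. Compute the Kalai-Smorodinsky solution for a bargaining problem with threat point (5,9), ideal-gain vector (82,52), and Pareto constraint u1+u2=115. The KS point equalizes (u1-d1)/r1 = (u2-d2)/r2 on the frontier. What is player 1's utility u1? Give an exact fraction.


Step 1: At the KS point, (u1-d1)/r1 = (u2-d2)/r2 = t and u1+u2 = 115
Step 2: u1 = d1 + r1*t and u2 = d2 + r2*t, so (d1 + r1*t) + (d2 + r2*t) = 115
Step 3: t = (115 - 5 - 9)/(82 + 52) = 101/134
Step 4: u1 = d1 + r1*t = 5 + 82 * 101/134 = 4476/67
Step 5: (Check: u2 = d2 + r2*t = 3229/67; u1+u2 = 4476/67 + 3229/67 = 115, on the frontier.)

4476/67


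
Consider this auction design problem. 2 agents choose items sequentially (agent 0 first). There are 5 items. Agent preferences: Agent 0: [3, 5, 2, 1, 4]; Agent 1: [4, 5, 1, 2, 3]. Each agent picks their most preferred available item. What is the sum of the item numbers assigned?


Step 1: Agent 0 picks item 3
Step 2: Agent 1 picks item 4
Step 3: Sum = 3 + 4 = 7

7


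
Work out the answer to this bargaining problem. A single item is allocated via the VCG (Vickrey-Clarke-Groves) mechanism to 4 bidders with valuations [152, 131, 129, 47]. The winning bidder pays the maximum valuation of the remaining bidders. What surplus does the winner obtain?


Step 1: The winner is the agent with the highest value: agent 0 with value 152
Step 2: Values of other agents: [131, 129, 47]
Step 3: VCG payment = max of others' values = 131
Step 4: Surplus = 152 - 131 = 21

21


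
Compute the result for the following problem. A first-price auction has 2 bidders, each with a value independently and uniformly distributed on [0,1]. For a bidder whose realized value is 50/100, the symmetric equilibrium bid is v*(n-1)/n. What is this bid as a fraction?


Step 1: The symmetric BNE bidding function is b(v) = v * (n-1) / n
Step 2: Substitute v = 1/2 and n = 2
Step 3: b = 1/2 * 1/2
Step 4: b = 1/4

1/4


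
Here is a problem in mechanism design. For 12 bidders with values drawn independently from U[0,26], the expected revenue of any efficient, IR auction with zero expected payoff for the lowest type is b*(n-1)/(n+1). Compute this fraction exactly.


Step 1: By Revenue Equivalence, expected revenue = b*(n-1)/(n+1)
Step 2: Substituting n = 12, b = 26
Step 3: Revenue = 26*(12-1)/(12+1) = 26*11/13
Step 4: Revenue = 286/13 = 22

22


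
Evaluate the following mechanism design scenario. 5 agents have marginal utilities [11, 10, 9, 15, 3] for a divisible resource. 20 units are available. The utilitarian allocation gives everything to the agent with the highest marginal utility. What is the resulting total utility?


Step 1: The marginal utilities are [11, 10, 9, 15, 3]
Step 2: The highest marginal utility is 15
Step 3: All 20 units go to that agent
Step 4: Total utility = 15 * 20 = 300

300


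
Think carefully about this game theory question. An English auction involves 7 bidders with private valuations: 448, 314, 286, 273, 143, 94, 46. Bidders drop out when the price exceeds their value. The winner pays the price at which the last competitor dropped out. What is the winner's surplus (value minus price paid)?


Step 1: Identify the highest value: 448
Step 2: Identify the second-highest value: 314
Step 3: The final price = second-highest value = 314
Step 4: Surplus = 448 - 314 = 134

134


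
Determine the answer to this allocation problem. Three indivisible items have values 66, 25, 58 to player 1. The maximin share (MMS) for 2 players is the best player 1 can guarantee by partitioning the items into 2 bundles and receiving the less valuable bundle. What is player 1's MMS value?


Step 1: Item values = 66, 25, 58
Step 2: Enumerate all 2-bundle partitions and take the smaller bundle:
  Partition 1: {66} vs {25,58} -> bundles 66, 83; min = 66
  Partition 2: {25} vs {66,58} -> bundles 25, 124; min = 25
  Partition 3: {58} vs {66,25} -> bundles 58, 91; min = 58
Step 3: MMS = max(66, 25, 58) = 66

66


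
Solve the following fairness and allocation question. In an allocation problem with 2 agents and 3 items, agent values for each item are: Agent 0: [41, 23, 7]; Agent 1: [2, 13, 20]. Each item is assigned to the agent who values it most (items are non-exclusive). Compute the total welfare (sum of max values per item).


Step 1: For each item, find the maximum value among all agents.
Step 2: Item 0 -> Agent 0 (value 41)
Step 3: Item 1 -> Agent 0 (value 23)
Step 4: Item 2 -> Agent 1 (value 20)
Step 5: Total welfare = 41 + 23 + 20 = 84

84


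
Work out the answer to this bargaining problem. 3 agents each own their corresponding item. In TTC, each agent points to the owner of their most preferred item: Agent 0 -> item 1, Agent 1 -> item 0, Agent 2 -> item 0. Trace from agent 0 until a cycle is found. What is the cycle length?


Step 1: Trace the pointer graph from agent 0: 0 -> 1 -> 0
Step 2: A cycle is detected when we revisit agent 0
Step 3: The cycle is: 0 -> 1 -> 0
Step 4: Cycle length = 2

2


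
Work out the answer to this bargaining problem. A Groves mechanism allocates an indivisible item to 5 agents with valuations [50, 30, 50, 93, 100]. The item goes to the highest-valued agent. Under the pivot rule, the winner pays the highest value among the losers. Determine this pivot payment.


Step 1: The efficient winner is agent 4 with value 100
Step 2: Other agents' values: [50, 30, 50, 93]
Step 3: Pivot payment = max(others) = 93
Step 4: The winner pays 93

93


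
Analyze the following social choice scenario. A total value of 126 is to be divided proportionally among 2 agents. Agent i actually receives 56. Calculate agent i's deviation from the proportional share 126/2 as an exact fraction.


Step 1: Proportional share = 126/2 = 63
Step 2: Agent's actual allocation = 56
Step 3: Excess = 56 - 63 = -7

-7


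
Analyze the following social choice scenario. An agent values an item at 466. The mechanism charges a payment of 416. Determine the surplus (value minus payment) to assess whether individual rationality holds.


Step 1: Surplus = value - payment = 466 - 416 = 50
Step 2: IR is satisfied (surplus >= 0)

50


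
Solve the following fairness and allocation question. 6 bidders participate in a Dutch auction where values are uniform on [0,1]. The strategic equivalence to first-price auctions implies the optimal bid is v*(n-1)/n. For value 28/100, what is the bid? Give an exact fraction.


Step 1: Dutch auctions are strategically equivalent to first-price auctions
Step 2: The equilibrium bid is b(v) = v*(n-1)/n
Step 3: b = 7/25 * 5/6
Step 4: b = 7/30

7/30


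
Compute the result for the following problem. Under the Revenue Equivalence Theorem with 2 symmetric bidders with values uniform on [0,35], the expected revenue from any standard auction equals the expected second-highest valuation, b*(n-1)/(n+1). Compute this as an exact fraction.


Step 1: By Revenue Equivalence, expected revenue = b*(n-1)/(n+1)
Step 2: Substituting n = 2, b = 35
Step 3: Revenue = 35*(2-1)/(2+1) = 35*1/3
Step 4: Revenue = 35/3

35/3


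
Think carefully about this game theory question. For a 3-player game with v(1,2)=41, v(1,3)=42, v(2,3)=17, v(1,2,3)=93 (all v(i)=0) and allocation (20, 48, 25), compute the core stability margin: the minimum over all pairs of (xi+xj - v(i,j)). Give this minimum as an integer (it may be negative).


Step 1: Slack for coalition (1,2): x1+x2 - v12 = 68 - 41 = 27
Step 2: Slack for coalition (1,3): x1+x3 - v13 = 45 - 42 = 3
Step 3: Slack for coalition (2,3): x2+x3 - v23 = 73 - 17 = 56
Step 4: Minimum slack = min(27, 3, 56) = 3, attained by (1,3); no pair can gain by deviating, so the allocation is in the core

3


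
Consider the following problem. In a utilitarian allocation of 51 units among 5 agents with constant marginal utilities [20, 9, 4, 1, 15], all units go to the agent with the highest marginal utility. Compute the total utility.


Step 1: The marginal utilities are [20, 9, 4, 1, 15]
Step 2: The highest marginal utility is 20
Step 3: All 51 units go to that agent
Step 4: Total utility = 20 * 51 = 1020

1020


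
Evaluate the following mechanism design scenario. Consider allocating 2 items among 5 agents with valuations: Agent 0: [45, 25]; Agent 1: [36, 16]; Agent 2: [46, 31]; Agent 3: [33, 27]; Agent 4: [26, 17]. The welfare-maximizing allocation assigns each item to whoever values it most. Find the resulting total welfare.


Step 1: For each item, find the maximum value among all agents.
Step 2: Item 0 -> Agent 2 (value 46)
Step 3: Item 1 -> Agent 2 (value 31)
Step 4: Total welfare = 46 + 31 = 77

77


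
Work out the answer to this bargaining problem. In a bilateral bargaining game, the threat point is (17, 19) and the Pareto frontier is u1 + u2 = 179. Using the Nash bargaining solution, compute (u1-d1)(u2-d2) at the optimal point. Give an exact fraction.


Step 1: The Nash solution splits surplus symmetrically above the disagreement point
Step 2: u1 = (total + d1 - d2)/2 = (179 + 17 - 19)/2 = 177/2
Step 3: u2 = (total - d1 + d2)/2 = (179 - 17 + 19)/2 = 181/2
Step 4: Nash product = (177/2 - 17) * (181/2 - 19)
Step 5: = 143/2 * 143/2 = 20449/4

20449/4


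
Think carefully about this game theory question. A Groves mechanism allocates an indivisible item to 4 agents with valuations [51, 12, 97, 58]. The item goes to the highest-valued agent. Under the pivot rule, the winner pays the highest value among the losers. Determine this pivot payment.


Step 1: The efficient winner is agent 2 with value 97
Step 2: Other agents' values: [51, 12, 58]
Step 3: Pivot payment = max(others) = 58
Step 4: The winner pays 58

58


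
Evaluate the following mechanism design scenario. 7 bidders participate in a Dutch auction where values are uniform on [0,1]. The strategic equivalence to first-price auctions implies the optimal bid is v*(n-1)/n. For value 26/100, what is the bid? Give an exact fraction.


Step 1: Dutch auctions are strategically equivalent to first-price auctions
Step 2: The equilibrium bid is b(v) = v*(n-1)/n
Step 3: b = 13/50 * 6/7
Step 4: b = 39/175

39/175


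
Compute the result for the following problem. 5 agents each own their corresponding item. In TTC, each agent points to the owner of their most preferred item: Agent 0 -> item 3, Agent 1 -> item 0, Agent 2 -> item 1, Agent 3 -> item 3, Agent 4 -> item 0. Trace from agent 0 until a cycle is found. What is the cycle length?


Step 1: Trace the pointer graph from agent 0: 0 -> 3 -> 3
Step 2: A cycle is detected when we revisit agent 3
Step 3: The cycle is: 3 -> 3
Step 4: Cycle length = 1

1


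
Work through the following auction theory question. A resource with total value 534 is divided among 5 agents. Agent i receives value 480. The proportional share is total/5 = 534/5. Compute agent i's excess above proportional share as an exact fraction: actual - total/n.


Step 1: Proportional share = 534/5
Step 2: Agent's actual allocation = 480
Step 3: Excess = 480 - 534/5 = 1866/5

1866/5


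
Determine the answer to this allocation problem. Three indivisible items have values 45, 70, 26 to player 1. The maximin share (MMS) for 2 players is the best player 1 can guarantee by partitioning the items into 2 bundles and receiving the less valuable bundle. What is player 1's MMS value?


Step 1: Item values = 45, 70, 26
Step 2: Enumerate all 2-bundle partitions and take the smaller bundle:
  Partition 1: {45} vs {70,26} -> bundles 45, 96; min = 45
  Partition 2: {70} vs {45,26} -> bundles 70, 71; min = 70
  Partition 3: {26} vs {45,70} -> bundles 26, 115; min = 26
Step 3: MMS = max(45, 70, 26) = 70

70


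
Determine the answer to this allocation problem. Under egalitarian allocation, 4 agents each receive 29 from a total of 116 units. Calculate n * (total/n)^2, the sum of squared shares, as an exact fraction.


Step 1: Each agent's share = 116/4 = 29
Step 2: Square of each share = (29)^2 = 841
Step 3: Sum of squares = 4 * 841 = 3364

3364


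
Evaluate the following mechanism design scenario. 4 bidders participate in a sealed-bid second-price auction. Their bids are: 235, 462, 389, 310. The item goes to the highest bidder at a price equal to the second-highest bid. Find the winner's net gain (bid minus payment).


Step 1: Sort bids in descending order: 462, 389, 310, 235
Step 2: The winning bid is the highest: 462
Step 3: The payment equals the second-highest bid: 389
Step 4: Surplus = winner's bid - payment = 462 - 389 = 73

73


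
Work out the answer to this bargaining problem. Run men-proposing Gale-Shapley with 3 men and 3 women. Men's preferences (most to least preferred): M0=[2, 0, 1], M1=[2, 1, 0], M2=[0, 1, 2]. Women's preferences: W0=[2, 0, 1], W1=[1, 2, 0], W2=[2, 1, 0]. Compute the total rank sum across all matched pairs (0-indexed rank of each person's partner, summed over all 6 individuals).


Step 1: Run Gale-Shapley (men propose, women hold best offer):
  M0 proposes to W2; she accepts
  M1 proposes to W2; she switches from M0
  M2 proposes to W0; she accepts
  M0 proposes to W0; rejected
  M0 proposes to W1; she accepts
Step 2: Final matching: W0-M2, W1-M0, W2-M1
Step 3: 0-indexed ranks (man's rank of his match, then woman's): 0 + 0 + 2 + 2 + 0 + 1
Step 4: Total rank sum = 5

5


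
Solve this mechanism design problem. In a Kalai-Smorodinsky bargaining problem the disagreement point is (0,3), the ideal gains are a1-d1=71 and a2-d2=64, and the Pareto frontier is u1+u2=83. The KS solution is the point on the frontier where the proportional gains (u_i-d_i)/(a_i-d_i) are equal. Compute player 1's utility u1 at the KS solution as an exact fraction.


Step 1: At the KS point, (u1-d1)/r1 = (u2-d2)/r2 = t and u1+u2 = 83
Step 2: u1 = d1 + r1*t and u2 = d2 + r2*t, so (d1 + r1*t) + (d2 + r2*t) = 83
Step 3: t = (83 - 0 - 3)/(71 + 64) = 80/135 = 16/27
Step 4: u1 = d1 + r1*t = 0 + 71 * 16/27 = 1136/27
Step 5: (Check: u2 = d2 + r2*t = 1105/27; u1+u2 = 1136/27 + 1105/27 = 83, on the frontier.)

1136/27


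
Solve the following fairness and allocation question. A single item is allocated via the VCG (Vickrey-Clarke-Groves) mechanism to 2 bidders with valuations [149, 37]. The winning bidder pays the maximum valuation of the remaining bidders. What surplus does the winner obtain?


Step 1: The winner is the agent with the highest value: agent 0 with value 149
Step 2: Values of other agents: [37]
Step 3: VCG payment = max of others' values = 37
Step 4: Surplus = 149 - 37 = 112

112


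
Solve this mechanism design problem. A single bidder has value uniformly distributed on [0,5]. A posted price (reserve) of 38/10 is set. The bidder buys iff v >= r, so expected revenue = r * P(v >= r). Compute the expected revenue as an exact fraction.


Step 1: Posted price r = 19/5, value support [0,5]
Step 2: P(v >= r) = (5 - 19/5)/5 = 6/25
Step 3: Expected revenue = r * P(v >= r) = 19/5 * 6/25
Step 4: Revenue = 114/125

114/125


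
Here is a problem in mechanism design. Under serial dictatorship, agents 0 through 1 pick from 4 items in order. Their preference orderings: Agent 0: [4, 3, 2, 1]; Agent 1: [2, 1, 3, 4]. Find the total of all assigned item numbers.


Step 1: Agent 0 picks item 4
Step 2: Agent 1 picks item 2
Step 3: Sum = 4 + 2 = 6

6


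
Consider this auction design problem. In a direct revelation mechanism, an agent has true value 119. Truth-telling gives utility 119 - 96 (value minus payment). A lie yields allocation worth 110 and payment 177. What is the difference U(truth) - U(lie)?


Step 1: U(truth) = value - payment = 119 - 96 = 23
Step 2: U(lie) = allocation - payment = 110 - 177 = -67
Step 3: IC gap = 23 - (-67) = 90

90


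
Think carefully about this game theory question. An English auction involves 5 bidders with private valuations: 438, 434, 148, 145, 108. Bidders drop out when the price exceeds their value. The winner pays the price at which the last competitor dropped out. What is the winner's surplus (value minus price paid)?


Step 1: Identify the highest value: 438
Step 2: Identify the second-highest value: 434
Step 3: The final price = second-highest value = 434
Step 4: Surplus = 438 - 434 = 4

4


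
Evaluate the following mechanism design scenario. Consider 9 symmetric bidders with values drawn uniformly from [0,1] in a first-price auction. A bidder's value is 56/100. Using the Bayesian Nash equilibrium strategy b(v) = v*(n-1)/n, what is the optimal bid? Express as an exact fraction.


Step 1: The symmetric BNE bidding function is b(v) = v * (n-1) / n
Step 2: Substitute v = 14/25 and n = 9
Step 3: b = 14/25 * 8/9
Step 4: b = 112/225

112/225


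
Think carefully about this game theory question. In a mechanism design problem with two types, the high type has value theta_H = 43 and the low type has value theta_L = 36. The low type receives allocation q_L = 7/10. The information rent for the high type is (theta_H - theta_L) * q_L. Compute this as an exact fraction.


Step 1: theta_H - theta_L = 43 - 36 = 7
Step 2: Information rent = (theta_H - theta_L) * q_L
Step 3: = 7 * 7/10
Step 4: = 49/10

49/10


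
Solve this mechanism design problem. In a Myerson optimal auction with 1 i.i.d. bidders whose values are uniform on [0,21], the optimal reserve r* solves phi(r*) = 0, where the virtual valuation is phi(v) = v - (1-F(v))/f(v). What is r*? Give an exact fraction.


Step 1: For U[0,21], F(v) = v/21 and f(v) = 1/21
Step 2: phi(v) = v - (1 - v/21)/(1/21) = v - (21 - v) = 2v - 21
Step 3: Set phi(r*) = 0: 2r* - 21 = 0
Step 4: r* = 21/2 (the number of bidders n = 1 does not enter)

21/2


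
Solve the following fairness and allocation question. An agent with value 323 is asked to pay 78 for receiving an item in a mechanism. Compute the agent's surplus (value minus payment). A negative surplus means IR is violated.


Step 1: Surplus = value - payment = 323 - 78 = 245
Step 2: IR is satisfied (surplus >= 0)

245


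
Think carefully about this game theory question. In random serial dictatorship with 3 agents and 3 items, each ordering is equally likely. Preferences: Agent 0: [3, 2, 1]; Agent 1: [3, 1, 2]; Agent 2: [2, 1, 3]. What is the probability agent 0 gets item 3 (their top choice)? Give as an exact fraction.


Step 1: Agent 0 wants item 3
Step 2: There are 6 possible orderings of agents
Step 3: In 3 orderings, agent 0 gets item 3
Step 4: Probability = 3/6 = 1/2

1/2


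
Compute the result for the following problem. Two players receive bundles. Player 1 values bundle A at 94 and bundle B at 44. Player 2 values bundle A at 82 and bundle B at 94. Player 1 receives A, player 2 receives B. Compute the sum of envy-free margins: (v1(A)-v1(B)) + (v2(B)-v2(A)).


Step 1: Player 1's margin = v1(A) - v1(B) = 94 - 44 = 50
Step 2: Player 2's margin = v2(B) - v2(A) = 94 - 82 = 12
Step 3: Total margin = 50 + 12 = 62

62


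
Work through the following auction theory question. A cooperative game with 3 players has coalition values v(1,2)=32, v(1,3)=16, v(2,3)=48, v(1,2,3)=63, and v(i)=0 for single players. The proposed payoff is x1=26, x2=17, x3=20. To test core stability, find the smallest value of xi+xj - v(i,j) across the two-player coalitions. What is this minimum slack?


Step 1: Slack for coalition (1,2): x1+x2 - v12 = 43 - 32 = 11
Step 2: Slack for coalition (1,3): x1+x3 - v13 = 46 - 16 = 30
Step 3: Slack for coalition (2,3): x2+x3 - v23 = 37 - 48 = -11
Step 4: Minimum slack = min(11, 30, -11) = -11, attained by (2,3); coalition (2,3) can block (slack < 0), so the allocation is not in the core

-11


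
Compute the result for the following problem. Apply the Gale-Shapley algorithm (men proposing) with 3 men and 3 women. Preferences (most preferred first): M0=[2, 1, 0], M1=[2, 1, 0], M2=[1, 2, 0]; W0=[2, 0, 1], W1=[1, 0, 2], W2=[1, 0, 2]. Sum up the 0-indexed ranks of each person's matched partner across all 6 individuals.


Step 1: Run Gale-Shapley (men propose, women hold best offer):
  M0 proposes to W2; she accepts
  M1 proposes to W2; she switches from M0
  M2 proposes to W1; she accepts
  M0 proposes to W1; she switches from M2
  M2 proposes to W2; rejected
  M2 proposes to W0; she accepts
Step 2: Final matching: W0-M2, W1-M0, W2-M1
Step 3: 0-indexed ranks (man's rank of his match, then woman's): 2 + 0 + 1 + 1 + 0 + 0
Step 4: Total rank sum = 4

4


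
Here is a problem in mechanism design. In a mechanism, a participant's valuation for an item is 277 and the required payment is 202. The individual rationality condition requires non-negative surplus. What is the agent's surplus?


Step 1: Surplus = value - payment = 277 - 202 = 75
Step 2: IR is satisfied (surplus >= 0)

75


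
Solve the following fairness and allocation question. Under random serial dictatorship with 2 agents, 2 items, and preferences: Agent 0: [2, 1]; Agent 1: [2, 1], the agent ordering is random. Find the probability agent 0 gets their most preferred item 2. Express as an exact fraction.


Step 1: Agent 0 wants item 2
Step 2: There are 2 possible orderings of agents
Step 3: In 1 orderings, agent 0 gets item 2
Step 4: Probability = 1/2

1/2


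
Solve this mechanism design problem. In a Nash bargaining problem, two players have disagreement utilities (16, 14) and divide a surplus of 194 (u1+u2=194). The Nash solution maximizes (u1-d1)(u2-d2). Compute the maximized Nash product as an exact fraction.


Step 1: The Nash solution splits surplus symmetrically above the disagreement point
Step 2: u1 = (total + d1 - d2)/2 = (194 + 16 - 14)/2 = 98
Step 3: u2 = (total - d1 + d2)/2 = (194 - 16 + 14)/2 = 96
Step 4: Nash product = (98 - 16) * (96 - 14)
Step 5: = 82 * 82 = 6724

6724


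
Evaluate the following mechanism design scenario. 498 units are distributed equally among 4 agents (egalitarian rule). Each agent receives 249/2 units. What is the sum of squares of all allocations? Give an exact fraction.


Step 1: Each agent's share = 498/4 = 249/2
Step 2: Square of each share = (249/2)^2 = 62001/4
Step 3: Sum of squares = 4 * 62001/4 = 62001

62001


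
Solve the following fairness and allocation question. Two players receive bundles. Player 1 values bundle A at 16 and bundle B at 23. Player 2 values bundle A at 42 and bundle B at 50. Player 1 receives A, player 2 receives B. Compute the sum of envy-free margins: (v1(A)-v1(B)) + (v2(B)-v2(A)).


Step 1: Player 1's margin = v1(A) - v1(B) = 16 - 23 = -7
Step 2: Player 2's margin = v2(B) - v2(A) = 50 - 42 = 8
Step 3: Total margin = -7 + 8 = 1

1


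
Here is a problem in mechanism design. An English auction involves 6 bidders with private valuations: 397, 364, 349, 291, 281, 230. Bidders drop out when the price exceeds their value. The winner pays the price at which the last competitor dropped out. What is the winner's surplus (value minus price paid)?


Step 1: Identify the highest value: 397
Step 2: Identify the second-highest value: 364
Step 3: The final price = second-highest value = 364
Step 4: Surplus = 397 - 364 = 33

33


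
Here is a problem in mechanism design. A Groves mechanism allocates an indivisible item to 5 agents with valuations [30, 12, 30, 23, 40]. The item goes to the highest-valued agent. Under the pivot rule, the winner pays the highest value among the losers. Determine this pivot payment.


Step 1: The efficient winner is agent 4 with value 40
Step 2: Other agents' values: [30, 12, 30, 23]
Step 3: Pivot payment = max(others) = 30
Step 4: The winner pays 30

30


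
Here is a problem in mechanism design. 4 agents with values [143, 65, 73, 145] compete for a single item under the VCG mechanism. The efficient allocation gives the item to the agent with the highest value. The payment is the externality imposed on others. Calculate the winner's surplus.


Step 1: The winner is the agent with the highest value: agent 3 with value 145
Step 2: Values of other agents: [143, 65, 73]
Step 3: VCG payment = max of others' values = 143
Step 4: Surplus = 145 - 143 = 2

2


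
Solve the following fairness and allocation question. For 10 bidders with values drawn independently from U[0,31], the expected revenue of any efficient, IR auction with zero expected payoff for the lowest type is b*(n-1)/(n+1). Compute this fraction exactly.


Step 1: By Revenue Equivalence, expected revenue = b*(n-1)/(n+1)
Step 2: Substituting n = 10, b = 31
Step 3: Revenue = 31*(10-1)/(10+1) = 31*9/11
Step 4: Revenue = 279/11

279/11


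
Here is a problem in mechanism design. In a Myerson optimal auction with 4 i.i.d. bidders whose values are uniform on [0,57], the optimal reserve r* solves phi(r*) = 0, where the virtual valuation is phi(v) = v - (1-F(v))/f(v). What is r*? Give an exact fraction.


Step 1: For U[0,57], F(v) = v/57 and f(v) = 1/57
Step 2: phi(v) = v - (1 - v/57)/(1/57) = v - (57 - v) = 2v - 57
Step 3: Set phi(r*) = 0: 2r* - 57 = 0
Step 4: r* = 57/2 (the number of bidders n = 4 does not enter)

57/2


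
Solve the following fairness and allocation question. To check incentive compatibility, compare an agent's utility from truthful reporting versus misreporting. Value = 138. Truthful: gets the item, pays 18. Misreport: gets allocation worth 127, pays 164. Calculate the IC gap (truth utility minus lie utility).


Step 1: U(truth) = value - payment = 138 - 18 = 120
Step 2: U(lie) = allocation - payment = 127 - 164 = -37
Step 3: IC gap = 120 - (-37) = 157

157


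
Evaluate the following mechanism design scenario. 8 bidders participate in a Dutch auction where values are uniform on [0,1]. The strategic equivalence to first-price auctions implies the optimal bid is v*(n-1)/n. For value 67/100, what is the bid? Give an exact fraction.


Step 1: Dutch auctions are strategically equivalent to first-price auctions
Step 2: The equilibrium bid is b(v) = v*(n-1)/n
Step 3: b = 67/100 * 7/8
Step 4: b = 469/800

469/800


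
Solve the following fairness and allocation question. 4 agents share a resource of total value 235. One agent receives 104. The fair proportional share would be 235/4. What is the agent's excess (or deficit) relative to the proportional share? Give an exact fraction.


Step 1: Proportional share = 235/4
Step 2: Agent's actual allocation = 104
Step 3: Excess = 104 - 235/4 = 181/4

181/4


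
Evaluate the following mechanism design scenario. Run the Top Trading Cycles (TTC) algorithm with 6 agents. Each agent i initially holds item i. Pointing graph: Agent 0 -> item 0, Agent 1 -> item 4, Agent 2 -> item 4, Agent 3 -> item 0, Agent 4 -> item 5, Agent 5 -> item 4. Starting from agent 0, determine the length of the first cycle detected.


Step 1: Trace the pointer graph from agent 0: 0 -> 0
Step 2: A cycle is detected when we revisit agent 0
Step 3: The cycle is: 0 -> 0
Step 4: Cycle length = 1

1


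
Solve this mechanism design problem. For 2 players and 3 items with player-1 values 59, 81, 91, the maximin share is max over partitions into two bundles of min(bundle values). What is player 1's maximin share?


Step 1: Item values = 59, 81, 91
Step 2: Enumerate all 2-bundle partitions and take the smaller bundle:
  Partition 1: {59} vs {81,91} -> bundles 59, 172; min = 59
  Partition 2: {81} vs {59,91} -> bundles 81, 150; min = 81
  Partition 3: {91} vs {59,81} -> bundles 91, 140; min = 91
Step 3: MMS = max(59, 81, 91) = 91

91


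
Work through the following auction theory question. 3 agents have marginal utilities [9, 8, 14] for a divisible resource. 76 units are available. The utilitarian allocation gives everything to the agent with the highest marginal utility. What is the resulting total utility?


Step 1: The marginal utilities are [9, 8, 14]
Step 2: The highest marginal utility is 14
Step 3: All 76 units go to that agent
Step 4: Total utility = 14 * 76 = 1064

1064


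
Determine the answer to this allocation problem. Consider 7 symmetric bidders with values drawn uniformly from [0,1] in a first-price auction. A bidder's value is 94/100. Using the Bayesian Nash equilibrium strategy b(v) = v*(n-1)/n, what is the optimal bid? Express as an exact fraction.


Step 1: The symmetric BNE bidding function is b(v) = v * (n-1) / n
Step 2: Substitute v = 47/50 and n = 7
Step 3: b = 47/50 * 6/7
Step 4: b = 141/175

141/175


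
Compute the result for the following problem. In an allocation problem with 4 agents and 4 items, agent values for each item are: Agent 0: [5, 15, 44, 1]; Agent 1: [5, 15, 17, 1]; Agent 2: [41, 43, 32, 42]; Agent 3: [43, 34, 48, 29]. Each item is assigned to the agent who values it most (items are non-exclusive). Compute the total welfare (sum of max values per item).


Step 1: For each item, find the maximum value among all agents.
Step 2: Item 0 -> Agent 3 (value 43)
Step 3: Item 1 -> Agent 2 (value 43)
Step 4: Item 2 -> Agent 3 (value 48)
Step 5: Item 3 -> Agent 2 (value 42)
Step 6: Total welfare = 43 + 43 + 48 + 42 = 176

176


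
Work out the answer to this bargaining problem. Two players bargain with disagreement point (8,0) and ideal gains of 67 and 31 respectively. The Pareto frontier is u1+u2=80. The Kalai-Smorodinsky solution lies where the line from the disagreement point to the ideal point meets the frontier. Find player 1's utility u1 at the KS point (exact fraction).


Step 1: At the KS point, (u1-d1)/r1 = (u2-d2)/r2 = t and u1+u2 = 80
Step 2: u1 = d1 + r1*t and u2 = d2 + r2*t, so (d1 + r1*t) + (d2 + r2*t) = 80
Step 3: t = (80 - 8 - 0)/(67 + 31) = 72/98 = 36/49
Step 4: u1 = d1 + r1*t = 8 + 67 * 36/49 = 2804/49
Step 5: (Check: u2 = d2 + r2*t = 1116/49; u1+u2 = 2804/49 + 1116/49 = 80, on the frontier.)

2804/49


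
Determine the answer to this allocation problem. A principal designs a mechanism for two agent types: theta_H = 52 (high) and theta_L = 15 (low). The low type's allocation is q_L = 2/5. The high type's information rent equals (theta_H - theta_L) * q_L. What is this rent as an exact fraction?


Step 1: theta_H - theta_L = 52 - 15 = 37
Step 2: Information rent = (theta_H - theta_L) * q_L
Step 3: = 37 * 2/5
Step 4: = 74/5

74/5


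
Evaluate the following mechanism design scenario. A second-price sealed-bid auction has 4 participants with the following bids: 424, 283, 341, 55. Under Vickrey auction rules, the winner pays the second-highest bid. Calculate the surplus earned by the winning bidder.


Step 1: Sort bids in descending order: 424, 341, 283, 55
Step 2: The winning bid is the highest: 424
Step 3: The payment equals the second-highest bid: 341
Step 4: Surplus = winner's bid - payment = 424 - 341 = 83

83


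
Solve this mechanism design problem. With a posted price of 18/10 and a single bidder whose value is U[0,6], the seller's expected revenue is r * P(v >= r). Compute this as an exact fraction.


Step 1: Posted price r = 9/5, value support [0,6]
Step 2: P(v >= r) = (6 - 9/5)/6 = 7/10
Step 3: Expected revenue = r * P(v >= r) = 9/5 * 7/10
Step 4: Revenue = 63/50

63/50


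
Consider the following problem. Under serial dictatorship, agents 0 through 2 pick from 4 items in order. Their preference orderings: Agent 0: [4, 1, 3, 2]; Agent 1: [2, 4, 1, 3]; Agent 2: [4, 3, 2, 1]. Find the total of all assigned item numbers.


Step 1: Agent 0 picks item 4
Step 2: Agent 1 picks item 2
Step 3: Agent 2 picks item 3
Step 4: Sum = 4 + 2 + 3 = 9

9


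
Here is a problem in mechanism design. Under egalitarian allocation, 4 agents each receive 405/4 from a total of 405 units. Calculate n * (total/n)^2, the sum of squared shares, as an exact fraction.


Step 1: Each agent's share = 405/4
Step 2: Square of each share = (405/4)^2 = 164025/16
Step 3: Sum of squares = 4 * 164025/16 = 164025/4

164025/4


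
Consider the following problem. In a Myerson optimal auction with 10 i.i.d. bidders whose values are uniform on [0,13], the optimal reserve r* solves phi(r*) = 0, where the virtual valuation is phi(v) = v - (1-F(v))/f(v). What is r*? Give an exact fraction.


Step 1: For U[0,13], F(v) = v/13 and f(v) = 1/13
Step 2: phi(v) = v - (1 - v/13)/(1/13) = v - (13 - v) = 2v - 13
Step 3: Set phi(r*) = 0: 2r* - 13 = 0
Step 4: r* = 13/2 (the number of bidders n = 10 does not enter)

13/2


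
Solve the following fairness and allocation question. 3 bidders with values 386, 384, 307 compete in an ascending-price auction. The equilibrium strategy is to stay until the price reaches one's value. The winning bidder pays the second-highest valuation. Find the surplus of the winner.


Step 1: Identify the highest value: 386
Step 2: Identify the second-highest value: 384
Step 3: The final price = second-highest value = 384
Step 4: Surplus = 386 - 384 = 2

2


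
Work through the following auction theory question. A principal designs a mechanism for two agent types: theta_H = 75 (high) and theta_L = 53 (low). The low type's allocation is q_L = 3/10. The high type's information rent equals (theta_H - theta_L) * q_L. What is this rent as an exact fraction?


Step 1: theta_H - theta_L = 75 - 53 = 22
Step 2: Information rent = (theta_H - theta_L) * q_L
Step 3: = 22 * 3/10
Step 4: = 33/5

33/5


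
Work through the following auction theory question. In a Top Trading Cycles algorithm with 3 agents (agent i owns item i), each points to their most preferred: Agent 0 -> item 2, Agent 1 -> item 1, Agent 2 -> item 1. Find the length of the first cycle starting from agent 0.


Step 1: Trace the pointer graph from agent 0: 0 -> 2 -> 1 -> 1
Step 2: A cycle is detected when we revisit agent 1
Step 3: The cycle is: 1 -> 1
Step 4: Cycle length = 1

1


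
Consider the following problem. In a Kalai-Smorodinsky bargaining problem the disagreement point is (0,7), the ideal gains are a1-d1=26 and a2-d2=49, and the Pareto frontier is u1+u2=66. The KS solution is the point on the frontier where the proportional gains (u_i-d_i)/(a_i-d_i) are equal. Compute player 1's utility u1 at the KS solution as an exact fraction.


Step 1: At the KS point, (u1-d1)/r1 = (u2-d2)/r2 = t and u1+u2 = 66
Step 2: u1 = d1 + r1*t and u2 = d2 + r2*t, so (d1 + r1*t) + (d2 + r2*t) = 66
Step 3: t = (66 - 0 - 7)/(26 + 49) = 59/75
Step 4: u1 = d1 + r1*t = 0 + 26 * 59/75 = 1534/75
Step 5: (Check: u2 = d2 + r2*t = 3416/75; u1+u2 = 1534/75 + 3416/75 = 66, on the frontier.)

1534/75


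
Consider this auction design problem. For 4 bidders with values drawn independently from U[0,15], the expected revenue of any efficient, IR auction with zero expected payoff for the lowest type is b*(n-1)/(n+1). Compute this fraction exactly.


Step 1: By Revenue Equivalence, expected revenue = b*(n-1)/(n+1)
Step 2: Substituting n = 4, b = 15
Step 3: Revenue = 15*(4-1)/(4+1) = 15*3/5
Step 4: Revenue = 45/5 = 9

9


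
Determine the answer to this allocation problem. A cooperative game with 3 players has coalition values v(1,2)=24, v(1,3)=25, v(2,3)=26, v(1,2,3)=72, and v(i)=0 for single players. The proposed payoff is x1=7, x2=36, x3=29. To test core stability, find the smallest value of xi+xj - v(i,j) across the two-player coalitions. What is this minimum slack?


Step 1: Slack for coalition (1,2): x1+x2 - v12 = 43 - 24 = 19
Step 2: Slack for coalition (1,3): x1+x3 - v13 = 36 - 25 = 11
Step 3: Slack for coalition (2,3): x2+x3 - v23 = 65 - 26 = 39
Step 4: Minimum slack = min(19, 11, 39) = 11, attained by (1,3); no pair can gain by deviating, so the allocation is in the core

11


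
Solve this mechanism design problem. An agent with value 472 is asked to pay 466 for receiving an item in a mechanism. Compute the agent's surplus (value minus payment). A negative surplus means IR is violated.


Step 1: Surplus = value - payment = 472 - 466 = 6
Step 2: IR is satisfied (surplus >= 0)

6


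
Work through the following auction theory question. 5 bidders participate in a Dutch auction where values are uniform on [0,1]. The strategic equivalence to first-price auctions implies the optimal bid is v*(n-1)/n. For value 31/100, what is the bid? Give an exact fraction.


Step 1: Dutch auctions are strategically equivalent to first-price auctions
Step 2: The equilibrium bid is b(v) = v*(n-1)/n
Step 3: b = 31/100 * 4/5
Step 4: b = 31/125

31/125


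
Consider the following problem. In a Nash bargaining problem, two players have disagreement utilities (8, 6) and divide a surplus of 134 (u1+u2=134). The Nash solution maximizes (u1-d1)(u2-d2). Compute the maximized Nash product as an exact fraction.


Step 1: The Nash solution splits surplus symmetrically above the disagreement point
Step 2: u1 = (total + d1 - d2)/2 = (134 + 8 - 6)/2 = 68
Step 3: u2 = (total - d1 + d2)/2 = (134 - 8 + 6)/2 = 66
Step 4: Nash product = (68 - 8) * (66 - 6)
Step 5: = 60 * 60 = 3600

3600


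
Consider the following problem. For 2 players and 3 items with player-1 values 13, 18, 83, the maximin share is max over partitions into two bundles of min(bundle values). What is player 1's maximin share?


Step 1: Item values = 13, 18, 83
Step 2: Enumerate all 2-bundle partitions and take the smaller bundle:
  Partition 1: {13} vs {18,83} -> bundles 13, 101; min = 13
  Partition 2: {18} vs {13,83} -> bundles 18, 96; min = 18
  Partition 3: {83} vs {13,18} -> bundles 83, 31; min = 31
Step 3: MMS = max(13, 18, 31) = 31

31


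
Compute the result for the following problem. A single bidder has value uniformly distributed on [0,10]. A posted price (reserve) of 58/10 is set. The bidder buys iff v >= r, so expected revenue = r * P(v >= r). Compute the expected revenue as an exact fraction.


Step 1: Posted price r = 29/5, value support [0,10]
Step 2: P(v >= r) = (10 - 29/5)/10 = 21/50
Step 3: Expected revenue = r * P(v >= r) = 29/5 * 21/50
Step 4: Revenue = 609/250

609/250


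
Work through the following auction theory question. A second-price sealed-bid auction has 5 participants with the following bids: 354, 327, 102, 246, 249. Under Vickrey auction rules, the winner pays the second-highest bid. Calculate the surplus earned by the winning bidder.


Step 1: Sort bids in descending order: 354, 327, 249, 246, 102
Step 2: The winning bid is the highest: 354
Step 3: The payment equals the second-highest bid: 327
Step 4: Surplus = winner's bid - payment = 354 - 327 = 27

27


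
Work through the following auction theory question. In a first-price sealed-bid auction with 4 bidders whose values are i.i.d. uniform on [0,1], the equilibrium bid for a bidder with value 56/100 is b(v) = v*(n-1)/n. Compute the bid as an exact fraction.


Step 1: The symmetric BNE bidding function is b(v) = v * (n-1) / n
Step 2: Substitute v = 14/25 and n = 4
Step 3: b = 14/25 * 3/4
Step 4: b = 21/50

21/50


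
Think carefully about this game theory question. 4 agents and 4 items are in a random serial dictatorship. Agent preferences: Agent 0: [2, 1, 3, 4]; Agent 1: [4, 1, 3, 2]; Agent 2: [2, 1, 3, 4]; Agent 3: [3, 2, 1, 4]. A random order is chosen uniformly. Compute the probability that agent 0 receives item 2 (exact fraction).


Step 1: Agent 0 wants item 2
Step 2: There are 24 possible orderings of agents
Step 3: In 12 orderings, agent 0 gets item 2
Step 4: Probability = 12/24 = 1/2

1/2
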